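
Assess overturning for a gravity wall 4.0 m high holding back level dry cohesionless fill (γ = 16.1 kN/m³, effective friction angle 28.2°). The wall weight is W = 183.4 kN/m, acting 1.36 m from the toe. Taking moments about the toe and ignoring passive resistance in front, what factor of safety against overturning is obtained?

K_a = tan²(45° − 28.2°/2) = 0.3582.
P_a = ½K_aγH² = 0.5×0.3582×16.1×4.0² = 46.13 kN/m, acting at H/3 = 1.333 m above the base.
Overturning moment M_o = P_a × H/3 = 46.13 × 1.333 = 61.51.
Resisting moment M_r = W × 1.36 = 183.4 × 1.36 = 249.4.
FS_overturning = M_r/M_o = 249.4/61.51 = 4.055.

4.05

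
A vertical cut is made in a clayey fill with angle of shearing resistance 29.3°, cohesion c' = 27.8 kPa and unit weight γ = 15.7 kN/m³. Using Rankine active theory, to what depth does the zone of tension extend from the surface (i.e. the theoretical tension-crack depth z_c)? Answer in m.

6.05 m

K_a = tan²(45° − 29.3°/2) = 0.3428; √K_a = 0.5855.
The active pressure is zero where K_a γ z = 2c√K_a, so z_c = 2c/(γ√K_a) = 2×27.8/(15.7×0.5855) = 6.048 m.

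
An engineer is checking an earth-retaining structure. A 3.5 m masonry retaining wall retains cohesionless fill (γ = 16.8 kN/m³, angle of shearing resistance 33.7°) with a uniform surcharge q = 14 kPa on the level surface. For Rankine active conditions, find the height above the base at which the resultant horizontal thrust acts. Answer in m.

1.35 m

K_a = 0.2863.
Triangular part P₁ = ½K_aγH² = 29.46 at H/3 = 1.167 m; rectangular part P₂ = K_a q H = 14.03 at H/2 = 1.750 m.
ȳ = (P₁·1.167 + P₂·1.750)/(P₁+P₂) = 1.355 m.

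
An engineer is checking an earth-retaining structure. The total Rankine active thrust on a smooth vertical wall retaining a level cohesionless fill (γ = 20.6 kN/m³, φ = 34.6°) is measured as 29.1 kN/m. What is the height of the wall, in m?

3.20 m

K_a = 0.2756. P_a = ½ K_a γ H² ⇒ H = √(2P_a/(K_a γ)).
H = √(2×29.1/(0.2756×20.6)) = 3.202 m.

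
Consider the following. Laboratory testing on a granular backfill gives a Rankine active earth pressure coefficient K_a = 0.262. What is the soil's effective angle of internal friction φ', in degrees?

K_a = tan²(45° − φ/2) ⇒ 45° − φ/2 = arctan(√0.262) = 27.11°.
φ = 2(45° − 27.11°) = 35.79°.

35.8°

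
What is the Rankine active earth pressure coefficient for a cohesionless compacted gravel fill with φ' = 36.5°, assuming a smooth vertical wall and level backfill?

0.254

K_a = (1 − sin φ)/(1 + sin φ) = (1 − sin 36.5°)/(1 + sin 36.5°) = 0.2541.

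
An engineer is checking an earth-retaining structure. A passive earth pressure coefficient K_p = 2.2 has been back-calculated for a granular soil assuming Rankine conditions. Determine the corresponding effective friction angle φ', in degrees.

22.0°

K_p = (1+sin φ)/(1−sin φ) ⇒ sin φ = (K_p − 1)/(K_p + 1) = 0.3750.
φ = arcsin(0.3750) = 22.02°.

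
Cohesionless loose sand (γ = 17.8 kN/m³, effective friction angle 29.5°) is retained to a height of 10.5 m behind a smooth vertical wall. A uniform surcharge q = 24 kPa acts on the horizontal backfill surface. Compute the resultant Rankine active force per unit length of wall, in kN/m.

K_a = tan²(45° − φ/2) = 0.3401.
Soil triangle: ½ K_a γ H² = 0.5×0.3401×17.8×10.5² = 333.7 kN/m.
Surcharge rectangle: K_a q H = 0.3401×24×10.5 = 85.71 kN/m.
Total = 333.7 + 85.71 = 419.4 kN/m.

419 kN/m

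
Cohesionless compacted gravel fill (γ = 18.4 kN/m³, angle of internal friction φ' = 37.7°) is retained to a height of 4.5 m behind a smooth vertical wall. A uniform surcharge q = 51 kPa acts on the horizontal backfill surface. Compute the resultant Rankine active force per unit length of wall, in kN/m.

100 kN/m

K_a = tan²(45° − φ/2) = 0.2411.
Soil triangle: ½ K_a γ H² = 0.5×0.2411×18.4×4.5² = 44.91 kN/m.
Surcharge rectangle: K_a q H = 0.2411×51×4.5 = 55.32 kN/m.
Total = 44.91 + 55.32 = 100.2 kN/m.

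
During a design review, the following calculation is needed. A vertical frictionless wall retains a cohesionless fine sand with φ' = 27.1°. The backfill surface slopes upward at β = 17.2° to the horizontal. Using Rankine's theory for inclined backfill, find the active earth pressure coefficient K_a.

0.447

K_a = cos β · (cos β − √(cos²β − cos²φ)) / (cos β + √(cos²β − cos²φ)).
cos β = 0.9553, cos φ = 0.8902, √(cos²β − cos²φ) = 0.3465.
K_a = 0.9553 × (0.9553 − 0.3465)/(0.9553 + 0.3465) = 0.4467.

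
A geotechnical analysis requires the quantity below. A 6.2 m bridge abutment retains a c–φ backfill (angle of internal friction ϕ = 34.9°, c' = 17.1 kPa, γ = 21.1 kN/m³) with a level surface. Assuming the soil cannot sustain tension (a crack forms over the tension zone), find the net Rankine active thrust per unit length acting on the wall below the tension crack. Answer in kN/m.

27.5 kN/m

K_a = 0.2721; √K_a = 0.5217.
Tension-crack depth z_c = 2c/(γ√K_a) = 2×17.1/(21.1×0.5217) = 3.107 m.
σ_a at base = K_a γ H − 2c√K_a = 0.2721×21.1×6.2 − 2×17.1×0.5217 = 17.76 kPa.
P_a = ½ × 17.76 × (H − z_c) = 0.5×17.76×3.093 = 27.47 kN/m.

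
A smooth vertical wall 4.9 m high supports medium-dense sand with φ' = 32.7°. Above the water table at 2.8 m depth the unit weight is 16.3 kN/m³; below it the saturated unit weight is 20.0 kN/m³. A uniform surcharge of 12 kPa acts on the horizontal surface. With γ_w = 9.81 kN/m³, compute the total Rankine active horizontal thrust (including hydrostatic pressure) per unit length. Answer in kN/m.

93.6 kN/m

K_a = tan²(45° − φ/2) = 0.2985.
γ' = 20.0 − 9.81 = 10.19 kN/m³. h₂ = H − d_w = 2.1 m.
σ'_h: at surface K_a·q = 3.582; at WT K_a(q+γd_w) = 17.21; at base K_a(q+γd_w+γ'h₂) = 23.59 kPa.
P₁ = ½(3.582+17.21)×2.8 = 29.10; P₂ = ½(17.21+23.59)×2.1 = 42.84; P_w = ½γ_w h₂² = 21.63.
Total = 29.10+42.84+21.63 = 93.57 kN/m.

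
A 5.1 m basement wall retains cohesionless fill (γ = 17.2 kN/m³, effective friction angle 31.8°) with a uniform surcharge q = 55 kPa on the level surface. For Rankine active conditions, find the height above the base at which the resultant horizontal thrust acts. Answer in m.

2.17 m

K_a = 0.3098.
Triangular part P₁ = ½K_aγH² = 69.30 at H/3 = 1.700 m; rectangular part P₂ = K_a q H = 86.90 at H/2 = 2.550 m.
ȳ = (P₁·1.700 + P₂·2.550)/(P₁+P₂) = 2.173 m.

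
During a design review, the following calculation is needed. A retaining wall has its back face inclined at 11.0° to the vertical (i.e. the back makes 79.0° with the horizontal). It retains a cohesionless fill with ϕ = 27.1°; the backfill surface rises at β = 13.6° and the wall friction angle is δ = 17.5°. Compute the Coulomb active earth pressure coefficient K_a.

0.532

K_a = sin²(α+φ) / [sin²α · sin(α−δ) · (1 + √{sin(φ+δ)sin(φ−β) / (sin(α−δ)sin(α+β))})²].
With α = 79.0°, φ = 27.1°, δ = 17.5°, β = 13.6°: K_a = 0.5315.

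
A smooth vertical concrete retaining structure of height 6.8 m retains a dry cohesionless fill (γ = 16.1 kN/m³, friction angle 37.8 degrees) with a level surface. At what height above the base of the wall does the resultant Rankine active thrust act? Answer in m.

K_a = 0.2400.
The pressure distribution is triangular, so the resultant acts at H/3 above the base = 6.8/3 = 2.267 m.

2.27 m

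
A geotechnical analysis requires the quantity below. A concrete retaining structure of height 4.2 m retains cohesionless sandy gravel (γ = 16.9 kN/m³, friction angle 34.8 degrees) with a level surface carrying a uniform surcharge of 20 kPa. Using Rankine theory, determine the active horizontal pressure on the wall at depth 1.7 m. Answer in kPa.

13.3 kPa

K_a = (1 − sin φ)/(1 + sin φ) = 0.2733.
σ_v = γz + q = 16.9 × 1.7 + 20 = 48.73 kPa.
σ_h = K_a σ_v = 0.2733 × 48.73 = 13.32 kPa.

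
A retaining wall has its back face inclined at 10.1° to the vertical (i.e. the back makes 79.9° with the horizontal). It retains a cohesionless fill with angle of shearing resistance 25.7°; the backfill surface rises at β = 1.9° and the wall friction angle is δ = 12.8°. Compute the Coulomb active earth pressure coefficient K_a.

0.447

K_a = sin²(α+φ) / [sin²α · sin(α−δ) · (1 + √{sin(φ+δ)sin(φ−β) / (sin(α−δ)sin(α+β))})²].
With α = 79.9°, φ = 25.7°, δ = 12.8°, β = 1.9°: K_a = 0.4468.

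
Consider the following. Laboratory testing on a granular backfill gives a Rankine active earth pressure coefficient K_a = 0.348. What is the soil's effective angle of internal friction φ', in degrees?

28.9°

K_a = tan²(45° − φ/2) ⇒ 45° − φ/2 = arctan(√0.348) = 30.54°.
φ = 2(45° − 30.54°) = 28.93°.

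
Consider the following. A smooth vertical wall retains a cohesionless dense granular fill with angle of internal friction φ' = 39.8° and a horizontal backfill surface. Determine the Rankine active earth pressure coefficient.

0.219

K_a = (1 − sin φ)/(1 + sin φ) = (1 − sin 39.8°)/(1 + sin 39.8°) = 0.2194.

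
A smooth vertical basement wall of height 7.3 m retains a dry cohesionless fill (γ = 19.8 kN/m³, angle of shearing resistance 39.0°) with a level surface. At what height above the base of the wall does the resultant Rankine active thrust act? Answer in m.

K_a = 0.2275.
The pressure distribution is triangular, so the resultant acts at H/3 above the base = 7.3/3 = 2.433 m.

2.43 m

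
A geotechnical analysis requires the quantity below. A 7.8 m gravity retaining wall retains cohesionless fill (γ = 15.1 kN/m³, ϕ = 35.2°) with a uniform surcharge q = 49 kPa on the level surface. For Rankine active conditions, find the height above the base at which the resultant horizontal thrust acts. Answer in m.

K_a = 0.2687.
Triangular part P₁ = ½K_aγH² = 123.4 at H/3 = 2.600 m; rectangular part P₂ = K_a q H = 102.7 at H/2 = 3.900 m.
ȳ = (P₁·2.600 + P₂·3.900)/(P₁+P₂) = 3.190 m.

3.19 m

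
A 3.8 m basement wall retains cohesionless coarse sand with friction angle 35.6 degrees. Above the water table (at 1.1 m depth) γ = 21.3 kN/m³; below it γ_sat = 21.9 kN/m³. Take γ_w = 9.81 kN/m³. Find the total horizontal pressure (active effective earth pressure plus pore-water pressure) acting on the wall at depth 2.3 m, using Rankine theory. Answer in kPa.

K_a = (1 − sin φ)/(1 + sin φ) = 0.2641.
γ' = 21.9 − 9.81 = 12.09 kN/m³.
Effective vertical stress at 2.3 m: σ'_v = 21.3×1.1 + 12.09×1.20 = 37.94 kPa.
σ'_h = K_a σ'_v = 0.2641 × 37.94 = 10.02 kPa; u = γ_w × 1.20 = 11.77 kPa.
Total σ_h = 10.02 + 11.77 = 21.79 kPa.

21.8 kPa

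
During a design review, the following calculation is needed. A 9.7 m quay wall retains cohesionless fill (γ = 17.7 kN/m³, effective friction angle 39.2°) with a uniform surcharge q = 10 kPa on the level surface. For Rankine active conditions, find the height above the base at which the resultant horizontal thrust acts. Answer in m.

K_a = 0.2255.
Triangular part P₁ = ½K_aγH² = 187.7 at H/3 = 3.233 m; rectangular part P₂ = K_a q H = 21.87 at H/2 = 4.850 m.
ȳ = (P₁·3.233 + P₂·4.850)/(P₁+P₂) = 3.402 m.

3.40 m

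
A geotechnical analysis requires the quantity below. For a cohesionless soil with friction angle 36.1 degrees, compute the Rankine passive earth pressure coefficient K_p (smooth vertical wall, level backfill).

K_p = (1 + sin φ)/(1 − sin φ) = tan²(45° + 36.1°/2) = 3.869.

3.87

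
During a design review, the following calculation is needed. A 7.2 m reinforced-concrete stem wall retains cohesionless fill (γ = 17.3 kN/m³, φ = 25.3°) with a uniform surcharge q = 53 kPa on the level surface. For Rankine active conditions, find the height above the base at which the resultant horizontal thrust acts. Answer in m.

2.95 m

K_a = 0.4012.
Triangular part P₁ = ½K_aγH² = 179.9 at H/3 = 2.400 m; rectangular part P₂ = K_a q H = 153.1 at H/2 = 3.600 m.
ȳ = (P₁·2.400 + P₂·3.600)/(P₁+P₂) = 2.952 m.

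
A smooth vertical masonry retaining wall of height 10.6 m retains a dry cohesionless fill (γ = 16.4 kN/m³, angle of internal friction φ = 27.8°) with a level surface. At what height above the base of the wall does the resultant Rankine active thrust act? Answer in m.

K_a = 0.3639.
The pressure distribution is triangular, so the resultant acts at H/3 above the base = 10.6/3 = 3.533 m.

3.53 m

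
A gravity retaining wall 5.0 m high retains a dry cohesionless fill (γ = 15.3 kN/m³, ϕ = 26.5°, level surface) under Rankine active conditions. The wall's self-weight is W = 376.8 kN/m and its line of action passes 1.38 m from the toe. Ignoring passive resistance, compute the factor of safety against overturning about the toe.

4.26

K_a = tan²(45° − 26.5°/2) = 0.3829.
P_a = ½K_aγH² = 0.5×0.3829×15.3×5.0² = 73.24 kN/m, acting at H/3 = 1.667 m above the base.
Overturning moment M_o = P_a × H/3 = 73.24 × 1.667 = 122.1.
Resisting moment M_r = W × 1.38 = 376.8 × 1.38 = 520.0.
FS_overturning = M_r/M_o = 520.0/122.1 = 4.260.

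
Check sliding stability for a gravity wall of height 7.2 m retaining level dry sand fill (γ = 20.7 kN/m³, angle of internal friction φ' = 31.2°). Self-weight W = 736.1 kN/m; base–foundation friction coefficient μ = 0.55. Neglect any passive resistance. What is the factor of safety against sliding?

K_a = tan²(45° − 31.2°/2) = 0.3175.
P_a = ½K_aγH² = 0.5×0.3175×20.7×7.2² = 170.4 kN/m, acting at H/3 = 2.400 m above the base.
FS_sliding = μW / P_a = 0.55×736.1 / 170.4 = 2.377.

2.38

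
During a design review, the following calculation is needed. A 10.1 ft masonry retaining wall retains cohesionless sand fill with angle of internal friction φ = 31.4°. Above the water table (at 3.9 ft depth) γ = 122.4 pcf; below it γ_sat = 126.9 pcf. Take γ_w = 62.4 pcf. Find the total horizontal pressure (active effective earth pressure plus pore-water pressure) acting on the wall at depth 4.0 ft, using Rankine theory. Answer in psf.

159 psf

K_a = (1 − sin φ)/(1 + sin φ) = 0.3149.
γ' = 126.9 − 62.4 = 64.50 pcf.
Effective vertical stress at 4.0 ft: σ'_v = 122.4×3.9 + 64.50×0.100 = 483.8 psf.
σ'_h = K_a σ'_v = 0.3149 × 483.8 = 152.4 psf; u = γ_w × 0.100 = 6.240 psf.
Total σ_h = 152.4 + 6.240 = 158.6 psf.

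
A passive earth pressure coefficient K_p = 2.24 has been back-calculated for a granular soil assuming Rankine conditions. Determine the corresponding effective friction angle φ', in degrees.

K_p = (1+sin φ)/(1−sin φ) ⇒ sin φ = (K_p − 1)/(K_p + 1) = 0.3827.
φ = arcsin(0.3827) = 22.50°.

22.5°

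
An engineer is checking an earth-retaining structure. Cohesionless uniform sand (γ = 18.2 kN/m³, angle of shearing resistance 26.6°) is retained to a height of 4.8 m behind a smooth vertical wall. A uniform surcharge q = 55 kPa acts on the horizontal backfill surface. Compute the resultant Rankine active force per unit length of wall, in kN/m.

181 kN/m

K_a = tan²(45° − φ/2) = 0.3814.
Soil triangle: ½ K_a γ H² = 0.5×0.3814×18.2×4.8² = 79.98 kN/m.
Surcharge rectangle: K_a q H = 0.3814×55×4.8 = 100.7 kN/m.
Total = 79.98 + 100.7 = 180.7 kN/m.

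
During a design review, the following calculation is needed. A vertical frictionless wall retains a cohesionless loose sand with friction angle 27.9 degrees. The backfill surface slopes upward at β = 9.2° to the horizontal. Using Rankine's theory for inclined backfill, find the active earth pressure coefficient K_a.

K_a = cos β · (cos β − √(cos²β − cos²φ)) / (cos β + √(cos²β − cos²φ)).
cos β = 0.9871, cos φ = 0.8838, √(cos²β − cos²φ) = 0.4398.
K_a = 0.9871 × (0.9871 − 0.4398)/(0.9871 + 0.4398) = 0.3787.

0.379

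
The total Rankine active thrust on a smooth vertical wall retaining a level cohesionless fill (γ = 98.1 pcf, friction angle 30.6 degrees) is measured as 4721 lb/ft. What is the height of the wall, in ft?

17.2 ft

K_a = 0.3253. P_a = ½ K_a γ H² ⇒ H = √(2P_a/(K_a γ)).
H = √(2×4721/(0.3253×98.1)) = 17.20 ft.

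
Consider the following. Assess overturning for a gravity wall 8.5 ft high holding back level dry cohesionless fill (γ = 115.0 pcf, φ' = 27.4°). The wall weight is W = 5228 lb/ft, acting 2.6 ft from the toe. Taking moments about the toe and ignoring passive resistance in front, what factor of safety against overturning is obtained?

K_a = tan²(45° − 27.4°/2) = 0.3697.
P_a = ½K_aγH² = 0.5×0.3697×115.0×8.5² = 1536 lb/ft, acting at H/3 = 2.833 ft above the base.
Overturning moment M_o = P_a × H/3 = 1536 × 2.833 = 4351.
Resisting moment M_r = W × 2.6 = 5228 × 2.6 = 13590.
FS_overturning = M_r/M_o = 13590/4351 = 3.124.

3.12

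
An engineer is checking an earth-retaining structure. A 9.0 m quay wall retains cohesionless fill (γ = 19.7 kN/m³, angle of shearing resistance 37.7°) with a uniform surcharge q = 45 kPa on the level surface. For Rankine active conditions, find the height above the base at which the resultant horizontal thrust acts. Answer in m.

K_a = 0.2411.
Triangular part P₁ = ½K_aγH² = 192.3 at H/3 = 3.000 m; rectangular part P₂ = K_a q H = 97.63 at H/2 = 4.500 m.
ȳ = (P₁·3.000 + P₂·4.500)/(P₁+P₂) = 3.505 m.

3.51 m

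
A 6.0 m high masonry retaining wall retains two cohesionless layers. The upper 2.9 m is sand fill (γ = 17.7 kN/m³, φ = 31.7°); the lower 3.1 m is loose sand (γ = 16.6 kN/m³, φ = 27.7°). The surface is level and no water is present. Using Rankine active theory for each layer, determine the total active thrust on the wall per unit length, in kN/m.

110 kN/m

K_a1 = tan²(45°−31.7°/2) = 0.3111; K_a2 = tan²(45°−27.7°/2) = 0.3653.
Layer 1: σ at base = K_a1 γ₁ h₁ = 15.97 kPa; P₁ = ½×15.97×2.9 = 23.15.
Layer 2: σ_v at top = γ₁h₁ = 51.33; σ_h top = K_a2×51.33 = 18.75; σ_h base = K_a2×(51.33+16.6×3.1) = 37.55.
P₂ = ½(18.75+37.55)×3.1 = 87.27. Total P_a = 23.15+87.27 = 110.4 kN/m.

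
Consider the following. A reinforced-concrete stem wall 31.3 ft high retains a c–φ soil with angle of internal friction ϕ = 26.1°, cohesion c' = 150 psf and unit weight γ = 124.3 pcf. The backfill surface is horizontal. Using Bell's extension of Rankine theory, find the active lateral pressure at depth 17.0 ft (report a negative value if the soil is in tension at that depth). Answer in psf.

K_a = (1 − sin φ)/(1 + sin φ) = 0.3889.
σ_a = K_a γ z − 2c√K_a = 0.3889×124.3×17.0 − 2×150×0.6237 = 634.8 psf.

635 psf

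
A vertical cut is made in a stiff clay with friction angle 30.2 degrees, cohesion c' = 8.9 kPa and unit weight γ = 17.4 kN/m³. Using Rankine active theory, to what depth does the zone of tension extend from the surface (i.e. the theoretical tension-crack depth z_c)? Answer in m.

K_a = tan²(45° − 30.2°/2) = 0.3307; √K_a = 0.5750.
The active pressure is zero where K_a γ z = 2c√K_a, so z_c = 2c/(γ√K_a) = 2×8.9/(17.4×0.5750) = 1.779 m.

1.78 m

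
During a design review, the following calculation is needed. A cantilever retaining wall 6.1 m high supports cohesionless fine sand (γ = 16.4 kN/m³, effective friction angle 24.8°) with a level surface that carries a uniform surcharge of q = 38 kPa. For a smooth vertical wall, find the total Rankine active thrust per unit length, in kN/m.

220 kN/m

K_a = tan²(45° − φ/2) = 0.4090.
Soil triangle: ½ K_a γ H² = 0.5×0.4090×16.4×6.1² = 124.8 kN/m.
Surcharge rectangle: K_a q H = 0.4090×38×6.1 = 94.80 kN/m.
Total = 124.8 + 94.80 = 219.6 kN/m.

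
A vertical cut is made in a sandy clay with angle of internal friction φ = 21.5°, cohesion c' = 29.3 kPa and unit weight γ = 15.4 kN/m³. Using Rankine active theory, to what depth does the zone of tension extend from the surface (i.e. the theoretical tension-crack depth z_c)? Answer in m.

K_a = tan²(45° − 21.5°/2) = 0.4636; √K_a = 0.6809.
The active pressure is zero where K_a γ z = 2c√K_a, so z_c = 2c/(γ√K_a) = 2×29.3/(15.4×0.6809) = 5.589 m.

5.59 m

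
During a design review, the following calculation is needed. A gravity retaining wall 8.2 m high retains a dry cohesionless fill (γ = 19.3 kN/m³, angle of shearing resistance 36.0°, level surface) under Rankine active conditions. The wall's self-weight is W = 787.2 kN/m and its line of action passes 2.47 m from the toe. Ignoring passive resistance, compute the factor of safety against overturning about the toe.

4.22

K_a = tan²(45° − 36.0°/2) = 0.2596.
P_a = ½K_aγH² = 0.5×0.2596×19.3×8.2² = 168.5 kN/m, acting at H/3 = 2.733 m above the base.
Overturning moment M_o = P_a × H/3 = 168.5 × 2.733 = 460.4.
Resisting moment M_r = W × 2.47 = 787.2 × 2.47 = 1944.
FS_overturning = M_r/M_o = 1944/460.4 = 4.223.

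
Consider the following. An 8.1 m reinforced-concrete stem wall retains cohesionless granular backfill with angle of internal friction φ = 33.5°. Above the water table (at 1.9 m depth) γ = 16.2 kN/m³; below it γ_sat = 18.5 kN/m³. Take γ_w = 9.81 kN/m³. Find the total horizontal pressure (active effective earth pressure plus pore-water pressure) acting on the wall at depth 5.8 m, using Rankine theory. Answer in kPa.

K_a = (1 − sin φ)/(1 + sin φ) = 0.2887.
γ' = 18.5 − 9.81 = 8.690 kN/m³.
Effective vertical stress at 5.8 m: σ'_v = 16.2×1.9 + 8.690×3.90 = 64.67 kPa.
σ'_h = K_a σ'_v = 0.2887 × 64.67 = 18.67 kPa; u = γ_w × 3.90 = 38.26 kPa.
Total σ_h = 18.67 + 38.26 = 56.93 kPa.

56.9 kPa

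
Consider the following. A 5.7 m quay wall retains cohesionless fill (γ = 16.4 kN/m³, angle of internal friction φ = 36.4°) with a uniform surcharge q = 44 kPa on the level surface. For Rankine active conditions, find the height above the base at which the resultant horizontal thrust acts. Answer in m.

2.36 m

K_a = 0.2552.
Triangular part P₁ = ½K_aγH² = 67.98 at H/3 = 1.900 m; rectangular part P₂ = K_a q H = 63.99 at H/2 = 2.850 m.
ȳ = (P₁·1.900 + P₂·2.850)/(P₁+P₂) = 2.361 m.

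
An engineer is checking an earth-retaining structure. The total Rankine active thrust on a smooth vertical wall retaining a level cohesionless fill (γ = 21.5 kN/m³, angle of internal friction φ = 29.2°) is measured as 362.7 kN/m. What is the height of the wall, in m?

K_a = 0.3442. P_a = ½ K_a γ H² ⇒ H = √(2P_a/(K_a γ)).
H = √(2×362.7/(0.3442×21.5)) = 9.900 m.

9.90 m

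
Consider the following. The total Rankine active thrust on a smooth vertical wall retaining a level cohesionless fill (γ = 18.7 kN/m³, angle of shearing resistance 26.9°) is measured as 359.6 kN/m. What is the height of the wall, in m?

10.1 m

K_a = 0.3770. P_a = ½ K_a γ H² ⇒ H = √(2P_a/(K_a γ)).
H = √(2×359.6/(0.3770×18.7)) = 10.10 m.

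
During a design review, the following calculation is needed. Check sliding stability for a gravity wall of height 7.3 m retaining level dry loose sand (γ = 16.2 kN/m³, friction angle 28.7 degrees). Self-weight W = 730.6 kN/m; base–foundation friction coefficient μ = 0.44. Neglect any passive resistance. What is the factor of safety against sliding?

K_a = tan²(45° − 28.7°/2) = 0.3511.
P_a = ½K_aγH² = 0.5×0.3511×16.2×7.3² = 151.6 kN/m, acting at H/3 = 2.433 m above the base.
FS_sliding = μW / P_a = 0.44×730.6 / 151.6 = 2.121.

2.12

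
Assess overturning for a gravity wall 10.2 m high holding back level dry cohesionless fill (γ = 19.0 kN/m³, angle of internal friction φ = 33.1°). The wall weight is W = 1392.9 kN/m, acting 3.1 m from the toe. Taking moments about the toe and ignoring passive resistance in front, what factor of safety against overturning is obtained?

K_a = tan²(45° − 33.1°/2) = 0.2936.
P_a = ½K_aγH² = 0.5×0.2936×19.0×10.2² = 290.2 kN/m, acting at H/3 = 3.400 m above the base.
Overturning moment M_o = P_a × H/3 = 290.2 × 3.400 = 986.6.
Resisting moment M_r = W × 3.1 = 1392.9 × 3.1 = 4318.
FS_overturning = M_r/M_o = 4318/986.6 = 4.377.

4.38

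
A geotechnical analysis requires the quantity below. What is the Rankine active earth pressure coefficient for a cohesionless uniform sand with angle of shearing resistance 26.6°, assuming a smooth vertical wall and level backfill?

K_a = tan²(45° − φ/2) = tan²(31.70°) = 0.3814.

0.381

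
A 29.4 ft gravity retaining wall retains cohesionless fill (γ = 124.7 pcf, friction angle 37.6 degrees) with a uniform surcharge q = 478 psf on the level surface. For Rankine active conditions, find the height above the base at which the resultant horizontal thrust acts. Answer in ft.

10.8 ft

K_a = 0.2421.
Triangular part P₁ = ½K_aγH² = 13050 at H/3 = 9.800 ft; rectangular part P₂ = K_a q H = 3403 at H/2 = 14.70 ft.
ȳ = (P₁·9.800 + P₂·14.70)/(P₁+P₂) = 10.81 ft.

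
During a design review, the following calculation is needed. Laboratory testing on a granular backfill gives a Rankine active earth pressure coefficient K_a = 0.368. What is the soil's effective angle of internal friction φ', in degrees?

K_a = tan²(45° − φ/2) ⇒ 45° − φ/2 = arctan(√0.368) = 31.24°.
φ = 2(45° − 31.24°) = 27.52°.

27.5°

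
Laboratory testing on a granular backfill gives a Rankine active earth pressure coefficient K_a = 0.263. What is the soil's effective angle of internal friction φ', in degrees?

35.7°

K_a = tan²(45° − φ/2) ⇒ 45° − φ/2 = arctan(√0.263) = 27.15°.
φ = 2(45° − 27.15°) = 35.70°.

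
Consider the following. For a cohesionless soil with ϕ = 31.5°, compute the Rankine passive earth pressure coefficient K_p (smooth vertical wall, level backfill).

3.19

K_p = (1 + sin φ)/(1 − sin φ) = tan²(45° + 31.5°/2) = 3.188.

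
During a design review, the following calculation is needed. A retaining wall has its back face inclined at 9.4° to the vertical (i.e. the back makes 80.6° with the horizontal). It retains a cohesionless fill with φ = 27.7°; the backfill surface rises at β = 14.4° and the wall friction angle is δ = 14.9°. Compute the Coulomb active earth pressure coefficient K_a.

0.508

K_a = sin²(α+φ) / [sin²α · sin(α−δ) · (1 + √{sin(φ+δ)sin(φ−β) / (sin(α−δ)sin(α+β))})²].
With α = 80.6°, φ = 27.7°, δ = 14.9°, β = 14.4°: K_a = 0.5081.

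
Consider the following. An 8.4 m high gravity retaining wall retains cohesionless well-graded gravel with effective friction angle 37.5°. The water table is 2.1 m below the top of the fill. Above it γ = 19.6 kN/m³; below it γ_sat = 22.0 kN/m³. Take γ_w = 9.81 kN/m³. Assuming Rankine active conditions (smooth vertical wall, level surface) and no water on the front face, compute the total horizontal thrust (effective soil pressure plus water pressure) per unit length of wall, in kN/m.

327 kN/m

K_a = tan²(45° − φ/2) = 0.2432.
γ' = 22.0 − 9.81 = 12.19 kN/m³. Depth below WT = 6.3 m.
σ'_h at WT = K_a γ d_w = 10.01 kPa; at base = 10.01 + K_a γ' × 6.3 = 28.69 kPa.
P₁ (0–2.1 m) = ½×10.01×2.1 = 10.51. P₂ (2.1–8.4 m) = ½(10.01+28.69)×6.3 = 121.9.
P_w = ½ γ_w h₂² = 0.5×9.81×6.3² = 194.7. Total = 10.51+121.9+194.7 = 327.1 kN/m.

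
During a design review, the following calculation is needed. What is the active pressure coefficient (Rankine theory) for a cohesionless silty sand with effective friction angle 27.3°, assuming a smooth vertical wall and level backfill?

K_a = (1 − sin φ)/(1 + sin φ) = (1 − sin 27.3°)/(1 + sin 27.3°) = 0.3711.

0.371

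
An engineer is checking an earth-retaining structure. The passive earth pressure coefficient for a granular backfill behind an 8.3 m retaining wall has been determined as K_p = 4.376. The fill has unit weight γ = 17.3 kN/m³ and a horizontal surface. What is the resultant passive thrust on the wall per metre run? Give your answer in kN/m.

P = ½ K_p γ H² = 0.5 × 4.376 × 17.3 × 8.3² = 2608 kN/m.

2610 kN/m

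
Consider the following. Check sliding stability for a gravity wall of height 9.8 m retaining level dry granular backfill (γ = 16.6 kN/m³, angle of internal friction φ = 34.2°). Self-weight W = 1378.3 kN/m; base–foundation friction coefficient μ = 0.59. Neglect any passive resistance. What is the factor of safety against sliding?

K_a = tan²(45° − 34.2°/2) = 0.2803.
P_a = ½K_aγH² = 0.5×0.2803×16.6×9.8² = 223.5 kN/m, acting at H/3 = 3.267 m above the base.
FS_sliding = μW / P_a = 0.59×1378.3 / 223.5 = 3.639.

3.64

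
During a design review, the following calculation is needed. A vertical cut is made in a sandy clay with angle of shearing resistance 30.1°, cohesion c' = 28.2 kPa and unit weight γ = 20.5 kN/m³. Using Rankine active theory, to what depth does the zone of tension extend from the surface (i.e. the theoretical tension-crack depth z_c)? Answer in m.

K_a = tan²(45° − 30.1°/2) = 0.3320; √K_a = 0.5762.
The active pressure is zero where K_a γ z = 2c√K_a, so z_c = 2c/(γ√K_a) = 2×28.2/(20.5×0.5762) = 4.775 m.

4.77 m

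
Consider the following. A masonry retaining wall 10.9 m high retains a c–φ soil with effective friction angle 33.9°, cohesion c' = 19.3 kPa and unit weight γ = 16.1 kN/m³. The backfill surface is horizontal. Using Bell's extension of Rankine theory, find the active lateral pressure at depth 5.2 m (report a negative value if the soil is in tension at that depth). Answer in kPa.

3.20 kPa

K_a = (1 − sin φ)/(1 + sin φ) = 0.2839.
σ_a = K_a γ z − 2c√K_a = 0.2839×16.1×5.2 − 2×19.3×0.5328 = 3.201 kPa.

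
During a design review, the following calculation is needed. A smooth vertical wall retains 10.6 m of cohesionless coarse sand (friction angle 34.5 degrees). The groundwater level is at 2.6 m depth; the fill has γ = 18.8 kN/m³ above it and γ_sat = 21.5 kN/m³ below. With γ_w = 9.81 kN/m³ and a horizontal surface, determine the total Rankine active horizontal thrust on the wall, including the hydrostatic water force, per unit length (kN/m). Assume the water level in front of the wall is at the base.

K_a = tan²(45° − φ/2) = 0.2768.
γ' = 21.5 − 9.81 = 11.69 kN/m³. Depth below WT = 8.0 m.
σ'_h at WT = K_a γ d_w = 13.53 kPa; at base = 13.53 + K_a γ' × 8.0 = 39.42 kPa.
P₁ (0–2.6 m) = ½×13.53×2.6 = 17.59. P₂ (2.6–10.6 m) = ½(13.53+39.42)×8.0 = 211.8.
P_w = ½ γ_w h₂² = 0.5×9.81×8.0² = 313.9. Total = 17.59+211.8+313.9 = 543.3 kN/m.

543 kN/m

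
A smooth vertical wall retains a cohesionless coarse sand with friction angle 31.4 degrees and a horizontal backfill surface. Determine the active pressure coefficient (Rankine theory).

0.315

K_a = (1 − sin φ)/(1 + sin φ) = (1 − sin 31.4°)/(1 + sin 31.4°) = 0.3149.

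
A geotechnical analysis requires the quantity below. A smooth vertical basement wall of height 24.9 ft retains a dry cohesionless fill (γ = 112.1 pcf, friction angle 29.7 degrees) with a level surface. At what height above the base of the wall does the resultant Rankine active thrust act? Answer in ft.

8.30 ft

K_a = 0.3374.
The pressure distribution is triangular, so the resultant acts at H/3 above the base = 24.9/3 = 8.300 ft.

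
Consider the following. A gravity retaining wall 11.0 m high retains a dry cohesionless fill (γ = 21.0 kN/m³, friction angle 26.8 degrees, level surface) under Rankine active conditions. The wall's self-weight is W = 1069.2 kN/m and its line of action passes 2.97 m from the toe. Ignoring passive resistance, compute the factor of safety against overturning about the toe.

1.80

K_a = tan²(45° − 26.8°/2) = 0.3785.
P_a = ½K_aγH² = 0.5×0.3785×21.0×11.0² = 480.9 kN/m, acting at H/3 = 3.667 m above the base.
Overturning moment M_o = P_a × H/3 = 480.9 × 3.667 = 1763.
Resisting moment M_r = W × 2.97 = 1069.2 × 2.97 = 3176.
FS_overturning = M_r/M_o = 3176/1763 = 1.801.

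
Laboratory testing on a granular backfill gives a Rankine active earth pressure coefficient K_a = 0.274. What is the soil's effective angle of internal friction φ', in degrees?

K_a = tan²(45° − φ/2) ⇒ 45° − φ/2 = arctan(√0.274) = 27.63°.
φ = 2(45° − 27.63°) = 34.74°.

34.7°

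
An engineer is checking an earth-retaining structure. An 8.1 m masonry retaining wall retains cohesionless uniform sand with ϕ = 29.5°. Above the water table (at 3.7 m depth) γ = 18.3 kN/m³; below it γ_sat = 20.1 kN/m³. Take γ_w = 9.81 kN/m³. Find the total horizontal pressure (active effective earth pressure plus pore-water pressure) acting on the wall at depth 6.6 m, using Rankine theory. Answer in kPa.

61.6 kPa

K_a = (1 − sin φ)/(1 + sin φ) = 0.3401.
γ' = 20.1 − 9.81 = 10.29 kN/m³.
Effective vertical stress at 6.6 m: σ'_v = 18.3×3.7 + 10.29×2.90 = 97.55 kPa.
σ'_h = K_a σ'_v = 0.3401 × 97.55 = 33.18 kPa; u = γ_w × 2.90 = 28.45 kPa.
Total σ_h = 33.18 + 28.45 = 61.63 kPa.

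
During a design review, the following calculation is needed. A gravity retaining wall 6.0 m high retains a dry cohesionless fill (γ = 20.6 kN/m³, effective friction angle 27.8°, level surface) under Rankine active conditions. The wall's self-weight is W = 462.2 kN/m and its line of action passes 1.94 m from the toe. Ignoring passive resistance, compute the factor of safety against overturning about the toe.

3.32

K_a = tan²(45° − 27.8°/2) = 0.3639.
P_a = ½K_aγH² = 0.5×0.3639×20.6×6.0² = 134.9 kN/m, acting at H/3 = 2.000 m above the base.
Overturning moment M_o = P_a × H/3 = 134.9 × 2.000 = 269.9.
Resisting moment M_r = W × 1.94 = 462.2 × 1.94 = 896.7.
FS_overturning = M_r/M_o = 896.7/269.9 = 3.323.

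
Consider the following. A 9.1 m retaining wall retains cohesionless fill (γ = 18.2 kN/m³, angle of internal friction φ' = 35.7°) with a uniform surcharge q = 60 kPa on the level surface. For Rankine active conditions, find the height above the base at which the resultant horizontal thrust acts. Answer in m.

K_a = 0.2630.
Triangular part P₁ = ½K_aγH² = 198.2 at H/3 = 3.033 m; rectangular part P₂ = K_a q H = 143.6 at H/2 = 4.550 m.
ȳ = (P₁·3.033 + P₂·4.550)/(P₁+P₂) = 3.671 m.

3.67 m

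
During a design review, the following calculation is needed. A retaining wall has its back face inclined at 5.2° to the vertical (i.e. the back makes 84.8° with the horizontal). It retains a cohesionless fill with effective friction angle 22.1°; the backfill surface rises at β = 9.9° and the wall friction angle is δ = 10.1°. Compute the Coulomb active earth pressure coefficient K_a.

K_a = sin²(α+φ) / [sin²α · sin(α−δ) · (1 + √{sin(φ+δ)sin(φ−β) / (sin(α−δ)sin(α+β))})²].
With α = 84.8°, φ = 22.1°, δ = 10.1°, β = 9.9°: K_a = 0.5312.

0.531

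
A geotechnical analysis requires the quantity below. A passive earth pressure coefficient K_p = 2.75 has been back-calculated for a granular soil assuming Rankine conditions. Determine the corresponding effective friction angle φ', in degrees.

27.8°

K_p = (1+sin φ)/(1−sin φ) ⇒ sin φ = (K_p − 1)/(K_p + 1) = 0.4667.
φ = arcsin(0.4667) = 27.82°.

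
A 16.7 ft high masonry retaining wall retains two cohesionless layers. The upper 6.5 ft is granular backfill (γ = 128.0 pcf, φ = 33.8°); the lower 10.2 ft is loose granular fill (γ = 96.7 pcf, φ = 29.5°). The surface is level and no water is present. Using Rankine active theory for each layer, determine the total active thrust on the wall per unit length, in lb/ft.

5370 lb/ft

K_a1 = tan²(45°−33.8°/2) = 0.2851; K_a2 = tan²(45°−29.5°/2) = 0.3401.
Layer 1: σ at base = K_a1 γ₁ h₁ = 237.2 psf; P₁ = ½×237.2×6.5 = 770.9.
Layer 2: σ_v at top = γ₁h₁ = 832.0; σ_h top = K_a2×832.0 = 283.0; σ_h base = K_a2×(832.0+96.7×10.2) = 618.4.
P₂ = ½(283.0+618.4)×10.2 = 4597. Total P_a = 770.9+4597 = 5368 lb/ft.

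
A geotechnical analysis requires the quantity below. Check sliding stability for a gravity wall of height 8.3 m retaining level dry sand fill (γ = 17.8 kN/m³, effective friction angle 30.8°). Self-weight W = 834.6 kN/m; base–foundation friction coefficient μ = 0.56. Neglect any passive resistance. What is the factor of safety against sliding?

K_a = tan²(45° − 30.8°/2) = 0.3227.
P_a = ½K_aγH² = 0.5×0.3227×17.8×8.3² = 197.9 kN/m, acting at H/3 = 2.767 m above the base.
FS_sliding = μW / P_a = 0.56×834.6 / 197.9 = 2.362.

2.36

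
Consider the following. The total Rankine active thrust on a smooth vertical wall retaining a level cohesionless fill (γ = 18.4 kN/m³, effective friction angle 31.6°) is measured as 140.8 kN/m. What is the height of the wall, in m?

7.00 m

K_a = 0.3123. P_a = ½ K_a γ H² ⇒ H = √(2P_a/(K_a γ)).
H = √(2×140.8/(0.3123×18.4)) = 7.000 m.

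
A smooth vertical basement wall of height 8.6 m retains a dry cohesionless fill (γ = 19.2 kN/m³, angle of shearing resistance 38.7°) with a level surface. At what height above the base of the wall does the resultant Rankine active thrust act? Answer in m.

2.87 m

K_a = 0.2306.
The pressure distribution is triangular, so the resultant acts at H/3 above the base = 8.6/3 = 2.867 m.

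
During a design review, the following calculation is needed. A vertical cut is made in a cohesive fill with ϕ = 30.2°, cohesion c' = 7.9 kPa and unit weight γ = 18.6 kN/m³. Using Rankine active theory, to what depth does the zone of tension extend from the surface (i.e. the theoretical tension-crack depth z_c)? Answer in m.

K_a = tan²(45° − 30.2°/2) = 0.3307; √K_a = 0.5750.
The active pressure is zero where K_a γ z = 2c√K_a, so z_c = 2c/(γ√K_a) = 2×7.9/(18.6×0.5750) = 1.477 m.

1.48 m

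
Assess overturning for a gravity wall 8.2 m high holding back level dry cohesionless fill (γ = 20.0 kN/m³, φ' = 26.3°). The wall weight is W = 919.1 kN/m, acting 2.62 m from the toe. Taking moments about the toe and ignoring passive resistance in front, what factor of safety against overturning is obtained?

K_a = tan²(45° − 26.3°/2) = 0.3859.
P_a = ½K_aγH² = 0.5×0.3859×20.0×8.2² = 259.5 kN/m, acting at H/3 = 2.733 m above the base.
Overturning moment M_o = P_a × H/3 = 259.5 × 2.733 = 709.3.
Resisting moment M_r = W × 2.62 = 919.1 × 2.62 = 2408.
FS_overturning = M_r/M_o = 2408/709.3 = 3.395.

3.39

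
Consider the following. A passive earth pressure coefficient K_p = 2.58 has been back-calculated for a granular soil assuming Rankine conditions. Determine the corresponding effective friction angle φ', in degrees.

26.2°

K_p = (1+sin φ)/(1−sin φ) ⇒ sin φ = (K_p − 1)/(K_p + 1) = 0.4413.
φ = arcsin(0.4413) = 26.19°.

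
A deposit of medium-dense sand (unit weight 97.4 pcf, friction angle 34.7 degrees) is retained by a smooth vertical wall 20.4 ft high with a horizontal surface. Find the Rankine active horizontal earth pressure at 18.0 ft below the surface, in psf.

K_a = (1 − sin φ)/(1 + sin φ) = 0.2745.
σ_h = K_a γ z = 0.2745 × 97.4 × 18.0 = 481.2 psf.

481 psf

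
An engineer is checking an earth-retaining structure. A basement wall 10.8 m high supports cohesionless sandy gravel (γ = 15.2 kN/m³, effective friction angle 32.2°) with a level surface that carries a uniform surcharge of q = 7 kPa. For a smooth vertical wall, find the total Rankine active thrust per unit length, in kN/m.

293 kN/m

K_a = tan²(45° − φ/2) = 0.3047.
Soil triangle: ½ K_a γ H² = 0.5×0.3047×15.2×10.8² = 270.1 kN/m.
Surcharge rectangle: K_a q H = 0.3047×7×10.8 = 23.04 kN/m.
Total = 270.1 + 23.04 = 293.2 kN/m.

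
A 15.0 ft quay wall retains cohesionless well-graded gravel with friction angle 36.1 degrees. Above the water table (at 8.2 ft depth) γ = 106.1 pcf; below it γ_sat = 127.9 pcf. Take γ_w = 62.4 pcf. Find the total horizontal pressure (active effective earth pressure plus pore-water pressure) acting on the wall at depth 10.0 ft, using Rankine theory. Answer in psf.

K_a = (1 − sin φ)/(1 + sin φ) = 0.2585.
γ' = 127.9 − 62.4 = 65.50 pcf.
Effective vertical stress at 10.0 ft: σ'_v = 106.1×8.2 + 65.50×1.80 = 987.9 psf.
σ'_h = K_a σ'_v = 0.2585 × 987.9 = 255.4 psf; u = γ_w × 1.80 = 112.3 psf.
Total σ_h = 255.4 + 112.3 = 367.7 psf.

368 psf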